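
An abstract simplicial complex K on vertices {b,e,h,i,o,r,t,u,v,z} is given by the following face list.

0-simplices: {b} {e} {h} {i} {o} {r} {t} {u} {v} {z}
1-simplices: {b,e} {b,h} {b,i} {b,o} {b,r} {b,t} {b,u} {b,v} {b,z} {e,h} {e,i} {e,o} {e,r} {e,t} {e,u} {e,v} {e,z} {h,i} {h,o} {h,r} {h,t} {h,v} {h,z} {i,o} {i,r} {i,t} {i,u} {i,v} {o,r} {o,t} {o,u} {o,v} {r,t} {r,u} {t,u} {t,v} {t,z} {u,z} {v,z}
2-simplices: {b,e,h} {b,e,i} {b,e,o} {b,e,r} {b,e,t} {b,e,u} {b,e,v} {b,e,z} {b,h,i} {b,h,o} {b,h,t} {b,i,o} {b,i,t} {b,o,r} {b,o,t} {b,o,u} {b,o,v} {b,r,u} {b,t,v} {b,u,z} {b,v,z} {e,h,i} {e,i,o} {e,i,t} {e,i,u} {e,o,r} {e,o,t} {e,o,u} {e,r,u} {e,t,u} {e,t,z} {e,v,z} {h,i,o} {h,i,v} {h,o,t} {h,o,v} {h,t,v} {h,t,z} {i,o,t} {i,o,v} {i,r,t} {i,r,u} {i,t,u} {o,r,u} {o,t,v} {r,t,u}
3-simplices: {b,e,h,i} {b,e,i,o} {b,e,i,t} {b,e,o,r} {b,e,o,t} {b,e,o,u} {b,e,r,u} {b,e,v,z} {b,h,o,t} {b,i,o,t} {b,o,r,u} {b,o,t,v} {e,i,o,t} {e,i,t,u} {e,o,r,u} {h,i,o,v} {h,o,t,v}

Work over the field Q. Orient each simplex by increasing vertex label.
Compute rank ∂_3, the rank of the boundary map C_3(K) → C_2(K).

n_0=10 n_1=39 n_2=46 n_3=17  [Q]
∂1: piv[be,bh,bi,bo,br,bt,bu,bv,bz] rk=9  ker:eh,ei,eo,er,et,eu,ev,ez,hi,ho,hr,ht,hv,hz,io,ir,it,iu,iv,or,ot,ou,ov,rt,ru,tu,tv,tz,uz,vz
∂2: piv[beh,bei,beo,ber,bet,beu,bev,bez,bhi,bho,bht,bio,bit,bor,bot,bou,bov,bru,btv,buz,bvz,eiu,etu,etz,hiv,hov,htz,irt,iru] rk=29  ker:ehi,eio,eit,eor,eot,eou,eru,evz,hio,hot,htv,iot,iov,itu,oru,otv,rtu
∂3: piv[behi,beio,beit,beor,beot,beou,beru,bevz,bhot,biot,boru,botv,eitu,hiov,hotv] rk=15  ker:eiot,eoru
rk∂_3=15

rank∂_3=15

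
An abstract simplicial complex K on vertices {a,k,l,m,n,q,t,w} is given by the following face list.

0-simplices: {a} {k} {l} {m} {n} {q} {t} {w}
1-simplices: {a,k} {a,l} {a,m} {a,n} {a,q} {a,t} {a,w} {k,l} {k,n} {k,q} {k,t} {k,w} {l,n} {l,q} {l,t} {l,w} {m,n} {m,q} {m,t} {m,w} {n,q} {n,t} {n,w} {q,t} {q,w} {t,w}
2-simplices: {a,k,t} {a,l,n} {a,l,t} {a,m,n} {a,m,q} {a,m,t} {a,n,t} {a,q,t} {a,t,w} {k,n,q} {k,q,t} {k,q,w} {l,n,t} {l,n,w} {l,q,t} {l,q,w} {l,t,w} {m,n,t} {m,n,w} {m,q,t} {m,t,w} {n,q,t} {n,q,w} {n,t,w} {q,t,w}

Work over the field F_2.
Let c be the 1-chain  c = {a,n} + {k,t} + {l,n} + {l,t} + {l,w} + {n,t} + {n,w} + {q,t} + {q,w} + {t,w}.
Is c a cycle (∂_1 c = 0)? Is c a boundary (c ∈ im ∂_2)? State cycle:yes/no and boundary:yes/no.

cycle:no boundary:no

n_0=8 n_1=26 n_2=25  [Z2]
∂1: piv[ak,al,am,an,aq,at,aw] rk=7  ker:kl,kn,kq,kt,kw,ln,lq,lt,lw,mn,mq,mt,mw,nq,nt,nw,qt,qw,tw
∂2: piv[akt,aln,alt,amn,amq,amt,ant,aqt,atw,knq,kqt,kqw,lnw,lqt,lqw,ltw,mnw,nqt] rk=18  ker:lnt,mnt,mqt,mtw,nqw,ntw,qtw
∂1c = {a} + {k} + {l} + {t}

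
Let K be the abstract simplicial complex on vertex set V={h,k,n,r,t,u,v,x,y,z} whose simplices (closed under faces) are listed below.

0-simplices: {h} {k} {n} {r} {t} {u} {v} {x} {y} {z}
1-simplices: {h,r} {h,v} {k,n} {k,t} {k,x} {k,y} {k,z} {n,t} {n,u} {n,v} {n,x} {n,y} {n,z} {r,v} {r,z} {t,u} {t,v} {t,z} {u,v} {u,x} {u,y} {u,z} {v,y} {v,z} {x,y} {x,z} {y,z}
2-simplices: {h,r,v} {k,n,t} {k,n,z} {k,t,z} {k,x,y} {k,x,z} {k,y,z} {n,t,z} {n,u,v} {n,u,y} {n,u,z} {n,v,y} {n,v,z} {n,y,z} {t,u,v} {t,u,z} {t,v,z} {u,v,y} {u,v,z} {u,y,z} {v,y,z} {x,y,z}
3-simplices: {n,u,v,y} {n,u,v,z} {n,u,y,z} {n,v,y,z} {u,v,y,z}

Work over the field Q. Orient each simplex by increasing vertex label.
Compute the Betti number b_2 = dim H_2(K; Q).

n_0=10 n_1=27 n_2=22 n_3=5  [Q]
∂1: piv[hr,hv,kn,kt,kx,ky,kz,nu,nv] rk=9  ker:nt,nx,ny,nz,rv,rz,tu,tv,tz,uv,ux,uy,uz,vy,vz,xy,xz,yz
∂2: piv[hrv,knt,knz,ktz,kxy,kxz,kyz,nuv,nuy,nuz,nvy,nvz,nyz,tuv,tuz] rk=15  ker:ntz,tvz,uvy,uvz,uyz,vyz,xyz
∂3: piv[nuvy,nuvz,nuyz,nvyz] rk=4  ker:uvyz
b_2=(22−15)−4=3

b_2=3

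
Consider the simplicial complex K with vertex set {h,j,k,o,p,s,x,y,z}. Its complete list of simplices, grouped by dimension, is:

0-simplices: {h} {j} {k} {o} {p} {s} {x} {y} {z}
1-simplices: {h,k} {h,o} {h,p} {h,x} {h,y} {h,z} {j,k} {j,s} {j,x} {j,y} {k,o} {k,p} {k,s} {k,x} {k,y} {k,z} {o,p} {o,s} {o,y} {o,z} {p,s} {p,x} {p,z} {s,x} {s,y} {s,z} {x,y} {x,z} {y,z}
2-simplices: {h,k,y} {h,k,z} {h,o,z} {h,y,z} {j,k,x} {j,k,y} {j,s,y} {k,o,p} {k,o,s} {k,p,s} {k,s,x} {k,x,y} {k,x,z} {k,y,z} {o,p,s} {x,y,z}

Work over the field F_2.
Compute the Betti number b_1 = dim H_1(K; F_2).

b_1=8

n_0=9 n_1=29 n_2=16  [Z2]
∂1: piv[hk,ho,hp,hx,hy,hz,jk,js] rk=8  ker:jx,jy,ko,kp,ks,kx,ky,kz,op,os,oy,oz,ps,px,pz,sx,sy,sz,xy,xz,yz
∂2: piv[hky,hkz,hoz,hyz,jkx,jky,jsy,kop,kos,kps,ksx,kxy,kxz] rk=13  ker:kyz,ops,xyz
b_1=(29−8)−13=8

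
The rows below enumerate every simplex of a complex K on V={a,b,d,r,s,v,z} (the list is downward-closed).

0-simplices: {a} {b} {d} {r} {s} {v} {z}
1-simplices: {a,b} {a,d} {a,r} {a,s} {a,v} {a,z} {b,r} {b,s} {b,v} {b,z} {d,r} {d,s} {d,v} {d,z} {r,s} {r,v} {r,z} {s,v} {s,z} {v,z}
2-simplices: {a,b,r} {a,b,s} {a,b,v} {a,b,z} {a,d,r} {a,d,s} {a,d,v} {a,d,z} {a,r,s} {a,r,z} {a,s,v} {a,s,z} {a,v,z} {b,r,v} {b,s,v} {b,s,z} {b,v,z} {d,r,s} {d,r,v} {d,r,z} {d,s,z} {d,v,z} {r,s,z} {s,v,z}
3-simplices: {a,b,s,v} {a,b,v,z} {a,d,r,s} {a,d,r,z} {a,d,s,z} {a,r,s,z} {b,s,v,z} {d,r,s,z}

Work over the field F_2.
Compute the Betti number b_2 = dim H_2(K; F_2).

n_0=7 n_1=20 n_2=24 n_3=8  [Z2]
∂1: piv[ab,ad,ar,as,av,az] rk=6  ker:br,bs,bv,bz,dr,ds,dv,dz,rs,rv,rz,sv,sz,vz
∂2: piv[abr,abs,abv,abz,adr,ads,adv,adz,ars,arz,asv,asz,avz,brv] rk=14  ker:bsv,bsz,bvz,drs,drv,drz,dsz,dvz,rsz,svz
∂3: piv[absv,abvz,adrs,adrz,adsz,arsz,bsvz] rk=7  ker:drsz
b_2=(24−14)−7=3

b_2=3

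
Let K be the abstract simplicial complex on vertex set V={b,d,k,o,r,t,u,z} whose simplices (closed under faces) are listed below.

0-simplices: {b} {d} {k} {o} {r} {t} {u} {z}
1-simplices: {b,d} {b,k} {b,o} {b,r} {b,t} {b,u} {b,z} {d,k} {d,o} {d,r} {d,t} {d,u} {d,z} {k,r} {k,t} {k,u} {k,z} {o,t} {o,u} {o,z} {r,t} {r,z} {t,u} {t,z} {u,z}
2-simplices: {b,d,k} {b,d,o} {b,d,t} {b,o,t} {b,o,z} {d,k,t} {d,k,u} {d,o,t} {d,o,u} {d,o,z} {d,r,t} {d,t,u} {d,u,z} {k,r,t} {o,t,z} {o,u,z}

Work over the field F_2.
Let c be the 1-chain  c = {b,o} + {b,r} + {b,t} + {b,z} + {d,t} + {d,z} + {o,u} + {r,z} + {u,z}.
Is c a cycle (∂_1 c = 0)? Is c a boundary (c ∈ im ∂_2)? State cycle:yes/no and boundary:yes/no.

cycle:yes boundary:no

n_0=8 n_1=25 n_2=16  [Z2]
∂1: piv[bd,bk,bo,br,bt,bu,bz] rk=7  ker:dk,do,dr,dt,du,dz,kr,kt,ku,kz,ot,ou,oz,rt,rz,tu,tz,uz
∂2: piv[bdk,bdo,bdt,bot,boz,dkt,dku,dou,doz,drt,dtu,duz,krt,otz] rk=14  ker:dot,ouz
∂1c = 0
c vs im∂2: residual ≠ 0 ⇒ not boundary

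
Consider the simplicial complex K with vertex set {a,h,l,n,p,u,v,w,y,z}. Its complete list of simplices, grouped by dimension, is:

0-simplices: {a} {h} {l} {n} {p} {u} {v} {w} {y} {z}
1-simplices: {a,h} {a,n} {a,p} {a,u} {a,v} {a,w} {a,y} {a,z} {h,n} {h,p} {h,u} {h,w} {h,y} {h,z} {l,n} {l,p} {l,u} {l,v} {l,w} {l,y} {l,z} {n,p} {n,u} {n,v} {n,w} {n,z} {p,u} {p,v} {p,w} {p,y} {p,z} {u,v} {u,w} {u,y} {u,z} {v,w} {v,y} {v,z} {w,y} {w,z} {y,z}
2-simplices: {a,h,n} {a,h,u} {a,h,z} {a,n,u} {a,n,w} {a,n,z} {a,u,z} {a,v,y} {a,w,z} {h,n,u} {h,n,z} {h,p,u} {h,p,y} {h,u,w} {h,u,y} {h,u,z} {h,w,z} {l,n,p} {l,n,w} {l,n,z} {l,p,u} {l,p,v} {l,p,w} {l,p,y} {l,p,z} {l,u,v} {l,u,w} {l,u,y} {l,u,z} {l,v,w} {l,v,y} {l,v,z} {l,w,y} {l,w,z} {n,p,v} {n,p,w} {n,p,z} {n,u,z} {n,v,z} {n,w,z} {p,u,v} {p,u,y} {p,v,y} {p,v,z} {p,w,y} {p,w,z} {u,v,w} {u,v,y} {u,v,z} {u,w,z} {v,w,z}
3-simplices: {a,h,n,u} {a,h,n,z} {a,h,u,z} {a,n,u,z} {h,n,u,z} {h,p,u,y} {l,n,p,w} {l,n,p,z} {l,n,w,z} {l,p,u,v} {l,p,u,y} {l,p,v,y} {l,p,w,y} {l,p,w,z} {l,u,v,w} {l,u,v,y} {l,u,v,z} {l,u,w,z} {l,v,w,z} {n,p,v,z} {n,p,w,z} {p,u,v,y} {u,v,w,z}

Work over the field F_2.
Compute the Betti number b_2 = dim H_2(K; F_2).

n_0=10 n_1=41 n_2=51 n_3=23  [Z2]
∂1: piv[ah,an,ap,au,av,aw,ay,az,ln] rk=9  ker:hn,hp,hu,hw,hy,hz,lp,lu,lv,lw,ly,lz,np,nu,nv,nw,nz,pu,pv,pw,py,pz,uv,uw,uy,uz,vw,vy,vz,wy,wz,yz
∂2: piv[ahn,ahu,ahz,anu,anw,anz,auz,avy,awz,hpu,hpy,huw,huy,hwz,lnp,lnw,lnz,lpu,lpv,lpw,lpy,lpz,luv,luw,lvw,lvy,lvz,lwy,npv] rk=29  ker:hnu,hnz,huz,luy,luz,lwz,npw,npz,nuz,nvz,nwz,puv,puy,pvy,pvz,pwy,pwz,uvw,uvy,uvz,uwz,vwz
∂3: piv[ahnu,ahnz,ahuz,anuz,hpuy,lnpw,lnpz,lnwz,lpuv,lpuy,lpvy,lpwy,lpwz,luvw,luvy,luvz,luwz,lvwz,npvz] rk=19  ker:hnuz,npwz,puvy,uvwz
b_2=(51−29)−19=3

b_2=3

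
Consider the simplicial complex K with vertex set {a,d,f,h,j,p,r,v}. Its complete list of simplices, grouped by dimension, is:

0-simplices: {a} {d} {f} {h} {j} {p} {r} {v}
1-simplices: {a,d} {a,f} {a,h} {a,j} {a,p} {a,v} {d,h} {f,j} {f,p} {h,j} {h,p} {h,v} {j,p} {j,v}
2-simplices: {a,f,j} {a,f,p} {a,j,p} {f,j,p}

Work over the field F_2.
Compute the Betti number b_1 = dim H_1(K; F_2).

b_1=5

n_0=8 n_1=14 n_2=4  [Z2]
∂1: piv[ad,af,ah,aj,ap,av] rk=6  ker:dh,fj,fp,hj,hp,hv,jp,jv
∂2: piv[afj,afp,ajp] rk=3  ker:fjp
b_1=(14−6)−3=5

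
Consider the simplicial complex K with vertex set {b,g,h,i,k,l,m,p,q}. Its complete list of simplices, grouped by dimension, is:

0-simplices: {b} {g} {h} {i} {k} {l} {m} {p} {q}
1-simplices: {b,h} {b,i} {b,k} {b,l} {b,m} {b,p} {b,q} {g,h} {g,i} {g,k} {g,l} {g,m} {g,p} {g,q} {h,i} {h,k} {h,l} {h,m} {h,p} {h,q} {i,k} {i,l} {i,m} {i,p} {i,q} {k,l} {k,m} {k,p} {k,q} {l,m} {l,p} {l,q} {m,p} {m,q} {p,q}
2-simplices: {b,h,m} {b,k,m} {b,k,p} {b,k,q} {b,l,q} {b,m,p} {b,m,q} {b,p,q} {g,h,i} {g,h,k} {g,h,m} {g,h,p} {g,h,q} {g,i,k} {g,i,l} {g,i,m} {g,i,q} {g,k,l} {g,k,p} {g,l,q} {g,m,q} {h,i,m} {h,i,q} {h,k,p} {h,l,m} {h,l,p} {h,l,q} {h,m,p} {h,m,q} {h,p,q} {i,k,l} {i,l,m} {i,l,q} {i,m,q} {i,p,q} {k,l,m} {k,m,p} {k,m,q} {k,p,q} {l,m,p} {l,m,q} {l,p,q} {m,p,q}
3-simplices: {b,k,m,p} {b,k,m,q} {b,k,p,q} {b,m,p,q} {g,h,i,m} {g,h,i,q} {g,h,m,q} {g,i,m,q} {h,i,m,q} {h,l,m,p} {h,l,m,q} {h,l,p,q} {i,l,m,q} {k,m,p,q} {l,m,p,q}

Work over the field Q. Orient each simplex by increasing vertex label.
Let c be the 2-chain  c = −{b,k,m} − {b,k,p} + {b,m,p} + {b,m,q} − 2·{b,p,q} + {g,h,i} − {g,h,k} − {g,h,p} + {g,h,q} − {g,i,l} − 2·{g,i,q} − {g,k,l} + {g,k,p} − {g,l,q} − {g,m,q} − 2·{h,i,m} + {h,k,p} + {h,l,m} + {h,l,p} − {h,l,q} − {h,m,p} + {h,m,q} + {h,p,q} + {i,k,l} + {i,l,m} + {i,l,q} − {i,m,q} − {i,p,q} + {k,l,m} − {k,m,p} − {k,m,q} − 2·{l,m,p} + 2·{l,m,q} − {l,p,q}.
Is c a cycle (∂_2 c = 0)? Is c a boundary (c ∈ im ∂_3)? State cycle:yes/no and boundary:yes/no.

cycle:no boundary:no

n_0=9 n_1=35 n_2=43 n_3=15  [Q]
∂1: piv[bh,bi,bk,bl,bm,bp,bq,gh] rk=8  ker:gi,gk,gl,gm,gp,gq,hi,hk,hl,hm,hp,hq,ik,il,im,ip,iq,kl,km,kp,kq,lm,lp,lq,mp,mq,pq
∂2: piv[bhm,bkm,bkp,bkq,blq,bmp,bmq,bpq,ghi,ghk,ghm,ghp,ghq,gik,gil,gim,giq,gkl,gkp,glq,gmq,hlm,hlp,hlq,hmp,ipq] rk=26  ker:him,hiq,hkp,hmq,hpq,ikl,ilm,ilq,imq,klm,kmp,kmq,kpq,lmp,lmq,lpq,mpq
∂3: piv[bkmp,bkmq,bkpq,bmpq,ghim,ghiq,ghmq,gimq,hlmp,hlmq,hlpq,ilmq,lmpq] rk=13  ker:himq,kmpq
∂2c = −2·{b,k} + 3·{b,m} − 2·{b,p} + {b,q} − 4·{g,i} + {g,k} + {g,l} − {g,m} + 3·{g,q} − {h,i} + {h,l} + {h,m} − {h,p} + {i,k} − 4·{i,m} − {i,p} − {i,q} + {k,l} − 4·{k,m} + 2·{k,p} + {k,q} + 3·{l,m} + 2·{l,p} − 2·{l,q} − 3·{m,p} + {m,q} − 3·{p,q}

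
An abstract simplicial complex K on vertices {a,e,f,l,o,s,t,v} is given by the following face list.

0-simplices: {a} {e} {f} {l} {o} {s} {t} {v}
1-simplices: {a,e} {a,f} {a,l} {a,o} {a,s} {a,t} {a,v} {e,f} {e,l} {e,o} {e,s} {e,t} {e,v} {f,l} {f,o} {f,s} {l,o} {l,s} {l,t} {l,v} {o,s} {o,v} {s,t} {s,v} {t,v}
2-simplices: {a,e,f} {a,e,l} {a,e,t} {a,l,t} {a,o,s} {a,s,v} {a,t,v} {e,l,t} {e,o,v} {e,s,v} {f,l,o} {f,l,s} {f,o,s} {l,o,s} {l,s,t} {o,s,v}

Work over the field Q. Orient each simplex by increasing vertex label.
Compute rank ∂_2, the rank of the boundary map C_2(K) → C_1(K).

rank∂_2=14

n_0=8 n_1=25 n_2=16  [Q]
∂1: piv[ae,af,al,ao,as,at,av] rk=7  ker:ef,el,eo,es,et,ev,fl,fo,fs,lo,ls,lt,lv,os,ov,st,sv,tv
∂2: piv[aef,ael,aet,alt,aos,asv,atv,eov,esv,flo,fls,fos,lst,osv] rk=14  ker:elt,los
rk∂_2=14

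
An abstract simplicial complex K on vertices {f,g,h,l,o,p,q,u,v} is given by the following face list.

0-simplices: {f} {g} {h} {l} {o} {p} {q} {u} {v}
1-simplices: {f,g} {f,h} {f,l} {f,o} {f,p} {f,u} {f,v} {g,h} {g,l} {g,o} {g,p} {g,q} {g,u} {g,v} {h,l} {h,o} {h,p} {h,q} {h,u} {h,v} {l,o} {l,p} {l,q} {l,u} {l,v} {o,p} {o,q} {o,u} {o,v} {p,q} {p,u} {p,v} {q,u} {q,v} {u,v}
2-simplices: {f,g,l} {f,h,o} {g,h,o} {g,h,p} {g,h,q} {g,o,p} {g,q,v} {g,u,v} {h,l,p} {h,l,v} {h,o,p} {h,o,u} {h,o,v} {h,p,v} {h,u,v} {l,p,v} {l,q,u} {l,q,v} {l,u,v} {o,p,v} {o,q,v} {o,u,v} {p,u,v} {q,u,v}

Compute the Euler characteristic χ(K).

n_0=9 n_1=35 n_2=24
χ=+9−35+24=-2

χ(K)=-2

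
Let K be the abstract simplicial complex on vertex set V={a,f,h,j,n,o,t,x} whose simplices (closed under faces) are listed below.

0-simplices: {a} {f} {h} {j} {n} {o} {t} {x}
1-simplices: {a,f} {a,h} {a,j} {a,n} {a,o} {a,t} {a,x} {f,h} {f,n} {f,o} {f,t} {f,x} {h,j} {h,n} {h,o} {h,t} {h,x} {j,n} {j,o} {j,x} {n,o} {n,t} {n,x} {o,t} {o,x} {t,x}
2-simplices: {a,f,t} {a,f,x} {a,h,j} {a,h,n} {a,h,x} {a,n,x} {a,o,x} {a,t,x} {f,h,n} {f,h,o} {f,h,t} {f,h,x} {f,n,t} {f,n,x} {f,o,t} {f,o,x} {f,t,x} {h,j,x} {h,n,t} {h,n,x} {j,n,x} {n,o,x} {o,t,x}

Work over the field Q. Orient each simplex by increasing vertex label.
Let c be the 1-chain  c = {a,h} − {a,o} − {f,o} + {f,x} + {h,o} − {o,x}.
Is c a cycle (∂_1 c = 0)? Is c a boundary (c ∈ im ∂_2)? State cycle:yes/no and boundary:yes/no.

cycle:yes boundary:yes

n_0=8 n_1=26 n_2=23  [Q]
∂1: piv[af,ah,aj,an,ao,at,ax] rk=7  ker:fh,fn,fo,ft,fx,hj,hn,ho,ht,hx,jn,jo,jx,no,nt,nx,ot,ox,tx
∂2: piv[aft,afx,ahj,ahn,ahx,anx,aox,atx,fhn,fho,fht,fhx,fnt,fot,fox,hjx,jnx,nox] rk=18  ker:fnx,ftx,hnt,hnx,otx
∂1c = 0
c vs im∂2: reduces to 0 ⇒ boundary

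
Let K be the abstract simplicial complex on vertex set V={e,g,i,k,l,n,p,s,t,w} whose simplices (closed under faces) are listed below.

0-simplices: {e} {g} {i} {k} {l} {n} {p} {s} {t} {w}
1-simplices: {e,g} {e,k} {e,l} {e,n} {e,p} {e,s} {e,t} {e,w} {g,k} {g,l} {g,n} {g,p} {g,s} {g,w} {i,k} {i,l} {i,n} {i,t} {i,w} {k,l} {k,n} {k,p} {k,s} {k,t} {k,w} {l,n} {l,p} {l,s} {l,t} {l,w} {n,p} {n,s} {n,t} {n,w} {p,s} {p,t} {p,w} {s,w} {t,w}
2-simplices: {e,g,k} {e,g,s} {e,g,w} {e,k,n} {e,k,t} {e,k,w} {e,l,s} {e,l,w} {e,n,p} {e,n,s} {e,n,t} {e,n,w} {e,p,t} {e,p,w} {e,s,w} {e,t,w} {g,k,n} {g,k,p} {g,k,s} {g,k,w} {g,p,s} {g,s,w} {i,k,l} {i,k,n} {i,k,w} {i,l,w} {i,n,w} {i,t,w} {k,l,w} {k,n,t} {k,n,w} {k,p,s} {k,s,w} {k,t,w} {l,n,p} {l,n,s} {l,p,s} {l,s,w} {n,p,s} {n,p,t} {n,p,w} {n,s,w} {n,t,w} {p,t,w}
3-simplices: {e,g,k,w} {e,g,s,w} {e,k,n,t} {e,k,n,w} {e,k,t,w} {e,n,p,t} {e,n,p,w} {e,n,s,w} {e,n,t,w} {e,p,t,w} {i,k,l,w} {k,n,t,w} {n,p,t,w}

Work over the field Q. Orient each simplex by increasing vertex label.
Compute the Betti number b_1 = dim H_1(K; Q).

b_1=2

n_0=10 n_1=39 n_2=44 n_3=13  [Q]
∂1: piv[eg,ek,el,en,ep,es,et,ew,ik] rk=9  ker:gk,gl,gn,gp,gs,gw,il,in,it,iw,kl,kn,kp,ks,kt,kw,ln,lp,ls,lt,lw,np,ns,nt,nw,ps,pt,pw,sw,tw
∂2: piv[egk,egs,egw,ekn,ekt,ekw,els,elw,enp,ens,ent,enw,ept,epw,esw,etw,gkn,gkp,gks,gps,ikl,ikn,ikw,ilw,itw,lnp,lns,lps] rk=28  ker:gkw,gsw,inw,klw,knt,knw,kps,ksw,ktw,lsw,nps,npt,npw,nsw,ntw,ptw
∂3: piv[egkw,egsw,eknt,eknw,ektw,enpt,enpw,ensw,entw,eptw,iklw] rk=11  ker:kntw,nptw
b_1=(39−9)−28=2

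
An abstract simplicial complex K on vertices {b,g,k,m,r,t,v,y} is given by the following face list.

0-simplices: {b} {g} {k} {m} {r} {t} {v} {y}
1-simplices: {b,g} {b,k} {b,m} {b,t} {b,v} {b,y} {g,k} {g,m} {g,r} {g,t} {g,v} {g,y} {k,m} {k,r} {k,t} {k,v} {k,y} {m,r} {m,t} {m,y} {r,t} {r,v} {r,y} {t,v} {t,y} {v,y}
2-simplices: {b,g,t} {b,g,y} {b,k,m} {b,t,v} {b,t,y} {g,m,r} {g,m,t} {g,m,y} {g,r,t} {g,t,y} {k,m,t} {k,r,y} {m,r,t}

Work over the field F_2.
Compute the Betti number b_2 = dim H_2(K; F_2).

n_0=8 n_1=26 n_2=13  [Z2]
∂1: piv[bg,bk,bm,bt,bv,by,gr] rk=7  ker:gk,gm,gt,gv,gy,km,kr,kt,kv,ky,mr,mt,my,rt,rv,ry,tv,ty,vy
∂2: piv[bgt,bgy,bkm,btv,bty,gmr,gmt,gmy,grt,kmt,kry] rk=11  ker:gty,mrt
b_2=(13−11)−0=2

b_2=2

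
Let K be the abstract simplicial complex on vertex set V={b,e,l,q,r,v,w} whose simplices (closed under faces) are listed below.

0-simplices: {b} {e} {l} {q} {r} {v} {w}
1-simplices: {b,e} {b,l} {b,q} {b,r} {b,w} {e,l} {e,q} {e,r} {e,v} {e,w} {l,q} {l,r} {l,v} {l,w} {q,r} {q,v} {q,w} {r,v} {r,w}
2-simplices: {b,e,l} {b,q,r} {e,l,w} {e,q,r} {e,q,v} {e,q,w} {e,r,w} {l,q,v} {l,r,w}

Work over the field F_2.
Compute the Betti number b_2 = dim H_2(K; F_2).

b_2=0

n_0=7 n_1=19 n_2=9  [Z2]
∂1: piv[be,bl,bq,br,bw,ev] rk=6  ker:el,eq,er,ew,lq,lr,lv,lw,qr,qv,qw,rv,rw
∂2: piv[bel,bqr,elw,eqr,eqv,eqw,erw,lqv,lrw] rk=9
b_2=(9−9)−0=0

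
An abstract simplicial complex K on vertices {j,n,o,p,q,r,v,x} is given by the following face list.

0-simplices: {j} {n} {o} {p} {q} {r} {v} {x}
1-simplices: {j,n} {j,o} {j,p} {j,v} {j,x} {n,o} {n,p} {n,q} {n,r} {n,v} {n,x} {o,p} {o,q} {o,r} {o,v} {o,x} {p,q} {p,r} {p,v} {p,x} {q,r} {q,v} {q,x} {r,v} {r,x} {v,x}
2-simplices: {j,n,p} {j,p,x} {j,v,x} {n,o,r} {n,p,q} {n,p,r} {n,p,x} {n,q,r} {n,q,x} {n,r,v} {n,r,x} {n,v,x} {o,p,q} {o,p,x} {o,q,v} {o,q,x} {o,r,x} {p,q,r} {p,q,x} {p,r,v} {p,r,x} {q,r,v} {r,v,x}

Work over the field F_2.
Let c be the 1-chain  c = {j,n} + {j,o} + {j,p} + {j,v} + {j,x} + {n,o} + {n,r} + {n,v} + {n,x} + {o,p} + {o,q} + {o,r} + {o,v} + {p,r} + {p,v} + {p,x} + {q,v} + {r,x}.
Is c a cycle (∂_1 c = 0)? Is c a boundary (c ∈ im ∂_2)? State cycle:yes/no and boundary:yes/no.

cycle:no boundary:no

n_0=8 n_1=26 n_2=23  [Z2]
∂1: piv[jn,jo,jp,jv,jx,nq,nr] rk=7  ker:no,np,nv,nx,op,oq,or,ov,ox,pq,pr,pv,px,qr,qv,qx,rv,rx,vx
∂2: piv[jnp,jpx,jvx,nor,npq,npr,npx,nqr,nqx,nrv,nrx,nvx,opq,opx,oqv,orx,prv,qrv] rk=18  ker:oqx,pqr,pqx,prx,rvx
∂1c = {j} + {n} + {p} + {v}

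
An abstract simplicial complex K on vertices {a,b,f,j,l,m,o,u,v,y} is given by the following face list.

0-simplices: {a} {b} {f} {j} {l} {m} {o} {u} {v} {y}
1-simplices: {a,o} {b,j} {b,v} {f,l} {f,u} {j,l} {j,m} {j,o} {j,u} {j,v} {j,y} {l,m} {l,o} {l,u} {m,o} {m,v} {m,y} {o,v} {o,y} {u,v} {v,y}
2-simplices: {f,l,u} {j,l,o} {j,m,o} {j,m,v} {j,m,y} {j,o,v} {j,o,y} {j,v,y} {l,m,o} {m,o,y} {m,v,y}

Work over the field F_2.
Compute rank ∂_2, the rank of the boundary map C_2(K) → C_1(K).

n_0=10 n_1=21 n_2=11  [Z2]
∂1: piv[ao,bj,bv,fl,fu,jl,jm,jo,jy] rk=9  ker:ju,jv,lm,lo,lu,mo,mv,my,ov,oy,uv,vy
∂2: piv[flu,jlo,jmo,jmv,jmy,jov,joy,jvy,lmo] rk=9  ker:moy,mvy
rk∂_2=9

rank∂_2=9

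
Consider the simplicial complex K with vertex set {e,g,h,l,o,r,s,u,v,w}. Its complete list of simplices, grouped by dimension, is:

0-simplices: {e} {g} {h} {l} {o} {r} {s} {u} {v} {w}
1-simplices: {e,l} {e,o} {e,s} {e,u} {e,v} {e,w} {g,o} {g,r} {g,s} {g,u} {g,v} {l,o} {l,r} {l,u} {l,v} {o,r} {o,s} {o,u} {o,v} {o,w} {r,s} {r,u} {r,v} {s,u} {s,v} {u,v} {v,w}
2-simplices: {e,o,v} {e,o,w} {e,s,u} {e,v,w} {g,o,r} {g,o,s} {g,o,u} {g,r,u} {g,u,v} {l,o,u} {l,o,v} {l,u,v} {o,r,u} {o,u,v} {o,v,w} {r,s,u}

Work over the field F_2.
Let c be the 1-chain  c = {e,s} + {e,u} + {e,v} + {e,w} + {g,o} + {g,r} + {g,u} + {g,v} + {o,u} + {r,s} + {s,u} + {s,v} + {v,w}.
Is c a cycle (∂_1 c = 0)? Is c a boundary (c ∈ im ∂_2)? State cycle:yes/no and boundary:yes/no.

n_0=10 n_1=27 n_2=16  [Z2]
∂1: piv[el,eo,es,eu,ev,ew,go,gr] rk=8  ker:gs,gu,gv,lo,lr,lu,lv,or,os,ou,ov,ow,rs,ru,rv,su,sv,uv,vw
∂2: piv[eov,eow,esu,evw,gor,gos,gou,gru,guv,lou,lov,luv,rsu] rk=13  ker:oru,ouv,ovw
∂1c = 0
c vs im∂2: residual ≠ 0 ⇒ not boundary

cycle:yes boundary:no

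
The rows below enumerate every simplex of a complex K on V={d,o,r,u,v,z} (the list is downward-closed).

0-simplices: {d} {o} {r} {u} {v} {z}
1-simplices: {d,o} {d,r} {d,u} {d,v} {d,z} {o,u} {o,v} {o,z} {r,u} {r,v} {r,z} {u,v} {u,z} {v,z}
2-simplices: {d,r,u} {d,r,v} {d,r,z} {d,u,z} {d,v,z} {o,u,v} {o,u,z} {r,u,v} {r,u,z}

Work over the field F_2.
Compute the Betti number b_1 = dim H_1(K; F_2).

b_1=1

n_0=6 n_1=14 n_2=9  [Z2]
∂1: piv[do,dr,du,dv,dz] rk=5  ker:ou,ov,oz,ru,rv,rz,uv,uz,vz
∂2: piv[dru,drv,drz,duz,dvz,ouv,ouz,ruv] rk=8  ker:ruz
b_1=(14−5)−8=1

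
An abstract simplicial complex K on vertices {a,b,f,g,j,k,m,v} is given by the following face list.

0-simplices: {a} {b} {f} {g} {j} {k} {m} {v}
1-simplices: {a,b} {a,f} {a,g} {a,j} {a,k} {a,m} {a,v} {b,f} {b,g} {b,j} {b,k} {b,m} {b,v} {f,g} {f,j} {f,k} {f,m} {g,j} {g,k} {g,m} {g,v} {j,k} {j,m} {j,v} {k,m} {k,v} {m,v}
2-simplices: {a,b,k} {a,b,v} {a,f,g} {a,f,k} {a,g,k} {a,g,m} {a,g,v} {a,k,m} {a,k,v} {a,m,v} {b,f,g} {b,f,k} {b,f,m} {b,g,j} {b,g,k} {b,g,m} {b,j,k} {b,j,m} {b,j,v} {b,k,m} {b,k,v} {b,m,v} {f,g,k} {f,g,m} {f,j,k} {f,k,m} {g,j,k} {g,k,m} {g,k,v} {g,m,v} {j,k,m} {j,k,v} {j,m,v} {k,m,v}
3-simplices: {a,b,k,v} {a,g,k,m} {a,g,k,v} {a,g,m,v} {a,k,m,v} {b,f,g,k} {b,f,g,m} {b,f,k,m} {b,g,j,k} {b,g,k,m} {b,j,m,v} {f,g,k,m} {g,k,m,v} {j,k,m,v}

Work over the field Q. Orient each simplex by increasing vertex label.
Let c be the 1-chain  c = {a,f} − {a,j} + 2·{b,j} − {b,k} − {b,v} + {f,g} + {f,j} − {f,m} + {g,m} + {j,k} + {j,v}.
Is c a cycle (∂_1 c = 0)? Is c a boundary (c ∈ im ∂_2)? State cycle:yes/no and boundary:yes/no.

n_0=8 n_1=27 n_2=34 n_3=14  [Q]
∂1: piv[ab,af,ag,aj,ak,am,av] rk=7  ker:bf,bg,bj,bk,bm,bv,fg,fj,fk,fm,gj,gk,gm,gv,jk,jm,jv,km,kv,mv
∂2: piv[abk,abv,afg,afk,agk,agm,agv,akm,akv,amv,bfg,bfk,bfm,bgj,bgm,bjk,bjm,bjv,fjk] rk=19  ker:bgk,bkm,bkv,bmv,fgk,fgm,fkm,gjk,gkm,gkv,gmv,jkm,jkv,jmv,kmv
∂3: piv[abkv,agkm,agkv,agmv,akmv,bfgk,bfgm,bfkm,bgjk,bgkm,bjmv,jkmv] rk=12  ker:fgkm,gkmv
∂1c = 0
c vs im∂2: residual ≠ 0 ⇒ not boundary

cycle:yes boundary:no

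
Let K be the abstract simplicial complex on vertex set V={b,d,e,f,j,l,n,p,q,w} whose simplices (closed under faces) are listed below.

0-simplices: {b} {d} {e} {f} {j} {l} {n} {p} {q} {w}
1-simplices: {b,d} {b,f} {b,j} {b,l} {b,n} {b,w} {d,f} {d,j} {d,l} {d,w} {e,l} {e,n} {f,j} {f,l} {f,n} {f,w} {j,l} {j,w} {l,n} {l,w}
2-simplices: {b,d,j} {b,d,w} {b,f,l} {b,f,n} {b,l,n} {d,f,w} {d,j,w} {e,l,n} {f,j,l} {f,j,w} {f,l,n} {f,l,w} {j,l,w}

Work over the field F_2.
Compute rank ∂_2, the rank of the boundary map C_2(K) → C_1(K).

n_0=10 n_1=20 n_2=13  [Z2]
∂1: piv[bd,bf,bj,bl,bn,bw,el] rk=7  ker:df,dj,dl,dw,en,fj,fl,fn,fw,jl,jw,ln,lw
∂2: piv[bdj,bdw,bfl,bfn,bln,dfw,djw,eln,fjl,fjw,flw] rk=11  ker:fln,jlw
rk∂_2=11

rank∂_2=11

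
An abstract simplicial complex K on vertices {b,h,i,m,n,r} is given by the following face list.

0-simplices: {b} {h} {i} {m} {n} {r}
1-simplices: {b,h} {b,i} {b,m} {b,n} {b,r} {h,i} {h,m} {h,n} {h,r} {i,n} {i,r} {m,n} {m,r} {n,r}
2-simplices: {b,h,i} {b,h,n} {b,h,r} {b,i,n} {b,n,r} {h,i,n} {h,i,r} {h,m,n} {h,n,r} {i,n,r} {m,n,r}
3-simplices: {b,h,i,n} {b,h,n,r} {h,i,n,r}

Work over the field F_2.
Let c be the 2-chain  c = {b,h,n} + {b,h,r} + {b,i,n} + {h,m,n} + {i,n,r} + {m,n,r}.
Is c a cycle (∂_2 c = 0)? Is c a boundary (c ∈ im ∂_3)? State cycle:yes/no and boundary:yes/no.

n_0=6 n_1=14 n_2=11 n_3=3  [Z2]
∂1: piv[bh,bi,bm,bn,br] rk=5  ker:hi,hm,hn,hr,in,ir,mn,mr,nr
∂2: piv[bhi,bhn,bhr,bin,bnr,hir,hmn,mnr] rk=8  ker:hin,hnr,inr
∂3: piv[bhin,bhnr,hinr] rk=3
∂2c = {b,i} + {b,r} + {h,m} + {h,r} + {i,r} + {m,r}

cycle:no boundary:no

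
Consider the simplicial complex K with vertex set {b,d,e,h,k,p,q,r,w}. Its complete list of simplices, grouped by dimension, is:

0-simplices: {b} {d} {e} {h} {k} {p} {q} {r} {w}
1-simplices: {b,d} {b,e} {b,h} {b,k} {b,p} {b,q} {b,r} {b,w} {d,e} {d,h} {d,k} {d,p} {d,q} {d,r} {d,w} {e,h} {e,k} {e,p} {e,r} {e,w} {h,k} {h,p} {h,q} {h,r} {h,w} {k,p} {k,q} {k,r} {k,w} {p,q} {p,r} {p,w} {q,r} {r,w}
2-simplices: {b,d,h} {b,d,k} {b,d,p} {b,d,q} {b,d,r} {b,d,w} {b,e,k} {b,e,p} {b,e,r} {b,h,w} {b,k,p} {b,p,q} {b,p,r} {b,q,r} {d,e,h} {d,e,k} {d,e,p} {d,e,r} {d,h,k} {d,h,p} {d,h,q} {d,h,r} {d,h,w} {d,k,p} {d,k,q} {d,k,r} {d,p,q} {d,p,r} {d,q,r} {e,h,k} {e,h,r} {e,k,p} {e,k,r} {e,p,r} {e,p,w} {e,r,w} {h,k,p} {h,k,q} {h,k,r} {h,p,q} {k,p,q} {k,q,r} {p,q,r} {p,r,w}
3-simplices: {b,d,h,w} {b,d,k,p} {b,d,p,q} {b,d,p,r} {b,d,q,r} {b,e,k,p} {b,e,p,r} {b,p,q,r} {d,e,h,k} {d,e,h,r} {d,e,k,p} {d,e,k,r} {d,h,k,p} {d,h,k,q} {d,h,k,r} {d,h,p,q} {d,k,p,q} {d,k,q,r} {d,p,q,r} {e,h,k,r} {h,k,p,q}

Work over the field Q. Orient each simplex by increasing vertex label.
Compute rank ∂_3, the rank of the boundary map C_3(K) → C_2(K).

n_0=9 n_1=34 n_2=44 n_3=21  [Q]
∂1: piv[bd,be,bh,bk,bp,bq,br,bw] rk=8  ker:de,dh,dk,dp,dq,dr,dw,eh,ek,ep,er,ew,hk,hp,hq,hr,hw,kp,kq,kr,kw,pq,pr,pw,qr,rw
∂2: piv[bdh,bdk,bdp,bdq,bdr,bdw,bek,bep,ber,bhw,bkp,bpq,bpr,bqr,deh,dek,dhk,dhp,dhq,dhr,dkq,dkr,epw,erw] rk=24  ker:dep,der,dhw,dkp,dpq,dpr,dqr,ehk,ehr,ekp,ekr,epr,hkp,hkq,hkr,hpq,kpq,kqr,pqr,prw
∂3: piv[bdhw,bdkp,bdpq,bdpr,bdqr,bekp,bepr,bpqr,dehk,dehr,dekp,dekr,dhkp,dhkq,dhkr,dhpq,dkpq,dkqr] rk=18  ker:dpqr,ehkr,hkpq
rk∂_3=18

rank∂_3=18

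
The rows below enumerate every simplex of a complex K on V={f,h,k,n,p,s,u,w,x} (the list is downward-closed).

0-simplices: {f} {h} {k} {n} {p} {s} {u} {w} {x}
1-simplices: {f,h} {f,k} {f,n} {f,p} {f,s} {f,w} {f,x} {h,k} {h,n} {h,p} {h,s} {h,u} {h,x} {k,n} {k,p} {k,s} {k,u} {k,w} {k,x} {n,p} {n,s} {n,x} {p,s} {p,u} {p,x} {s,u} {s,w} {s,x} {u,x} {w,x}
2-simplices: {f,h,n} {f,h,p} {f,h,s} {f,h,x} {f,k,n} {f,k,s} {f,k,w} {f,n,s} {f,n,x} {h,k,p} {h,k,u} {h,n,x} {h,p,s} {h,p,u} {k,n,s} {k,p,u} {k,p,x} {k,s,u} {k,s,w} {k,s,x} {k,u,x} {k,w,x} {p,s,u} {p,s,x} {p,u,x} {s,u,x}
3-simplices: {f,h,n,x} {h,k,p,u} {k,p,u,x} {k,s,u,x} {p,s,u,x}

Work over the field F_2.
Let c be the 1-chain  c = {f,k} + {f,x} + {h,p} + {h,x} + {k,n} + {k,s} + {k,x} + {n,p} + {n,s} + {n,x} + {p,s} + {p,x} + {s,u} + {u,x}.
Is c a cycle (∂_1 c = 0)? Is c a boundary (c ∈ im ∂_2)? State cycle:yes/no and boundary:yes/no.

n_0=9 n_1=30 n_2=26 n_3=5  [Z2]
∂1: piv[fh,fk,fn,fp,fs,fw,fx,hu] rk=8  ker:hk,hn,hp,hs,hx,kn,kp,ks,ku,kw,kx,np,ns,nx,ps,pu,px,su,sw,sx,ux,wx
∂2: piv[fhn,fhp,fhs,fhx,fkn,fks,fkw,fns,fnx,hkp,hku,hps,hpu,kpx,ksu,ksw,ksx,kux,kwx,psu] rk=20  ker:hnx,kns,kpu,psx,pux,sux
∂3: piv[fhnx,hkpu,kpux,ksux,psux] rk=5
∂1c = 0
c vs im∂2: residual ≠ 0 ⇒ not boundary

cycle:yes boundary:no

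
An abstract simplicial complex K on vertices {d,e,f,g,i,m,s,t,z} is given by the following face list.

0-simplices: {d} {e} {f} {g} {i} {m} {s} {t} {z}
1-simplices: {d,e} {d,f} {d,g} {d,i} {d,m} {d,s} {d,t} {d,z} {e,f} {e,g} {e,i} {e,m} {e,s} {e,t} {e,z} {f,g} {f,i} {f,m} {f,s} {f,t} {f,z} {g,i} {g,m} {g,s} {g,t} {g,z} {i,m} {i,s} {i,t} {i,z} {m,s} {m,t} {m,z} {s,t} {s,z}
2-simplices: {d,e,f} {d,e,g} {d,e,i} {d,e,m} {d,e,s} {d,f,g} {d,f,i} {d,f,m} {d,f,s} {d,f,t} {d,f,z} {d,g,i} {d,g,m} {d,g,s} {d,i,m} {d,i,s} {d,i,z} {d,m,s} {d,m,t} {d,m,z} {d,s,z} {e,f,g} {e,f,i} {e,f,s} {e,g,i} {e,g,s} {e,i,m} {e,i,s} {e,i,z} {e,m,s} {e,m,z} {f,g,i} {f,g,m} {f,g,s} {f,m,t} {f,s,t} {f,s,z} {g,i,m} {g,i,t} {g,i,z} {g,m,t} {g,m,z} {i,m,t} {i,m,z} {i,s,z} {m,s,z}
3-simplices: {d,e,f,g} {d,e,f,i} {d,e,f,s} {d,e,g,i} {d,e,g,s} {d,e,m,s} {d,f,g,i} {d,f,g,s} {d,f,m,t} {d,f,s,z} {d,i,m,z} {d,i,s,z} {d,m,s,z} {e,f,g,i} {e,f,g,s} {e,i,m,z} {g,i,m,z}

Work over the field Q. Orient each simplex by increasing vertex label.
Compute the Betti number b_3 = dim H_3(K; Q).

n_0=9 n_1=35 n_2=46 n_3=17  [Q]
∂1: piv[de,df,dg,di,dm,ds,dt,dz] rk=8  ker:ef,eg,ei,em,es,et,ez,fg,fi,fm,fs,ft,fz,gi,gm,gs,gt,gz,im,is,it,iz,ms,mt,mz,st,sz
∂2: piv[def,deg,dei,dem,des,dfg,dfi,dfm,dfs,dft,dfz,dgi,dgm,dgs,dim,dis,diz,dms,dmt,dmz,dsz,eiz,fst,git,giz,gmt] rk=26  ker:efg,efi,efs,egi,egs,eim,eis,ems,emz,fgi,fgm,fgs,fmt,fsz,gim,gmz,imt,imz,isz,msz
∂3: piv[defg,defi,defs,degi,degs,dems,dfgi,dfgs,dfmt,dfsz,dimz,disz,dmsz,eimz,gimz] rk=15  ker:efgi,efgs
b_3=(17−15)−0=2

b_3=2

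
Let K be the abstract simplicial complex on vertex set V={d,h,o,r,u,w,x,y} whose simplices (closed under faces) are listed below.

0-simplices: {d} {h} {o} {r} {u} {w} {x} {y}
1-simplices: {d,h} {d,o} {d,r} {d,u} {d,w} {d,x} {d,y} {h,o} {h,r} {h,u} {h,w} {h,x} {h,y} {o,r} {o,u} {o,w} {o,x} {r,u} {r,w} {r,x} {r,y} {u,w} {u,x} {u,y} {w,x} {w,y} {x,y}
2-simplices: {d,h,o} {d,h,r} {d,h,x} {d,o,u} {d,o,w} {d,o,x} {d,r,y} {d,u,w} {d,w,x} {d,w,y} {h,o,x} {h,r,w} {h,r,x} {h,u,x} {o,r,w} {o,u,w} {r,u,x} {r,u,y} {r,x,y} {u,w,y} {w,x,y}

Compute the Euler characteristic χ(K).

χ(K)=2

n_0=8 n_1=27 n_2=21
χ=+8−27+21=2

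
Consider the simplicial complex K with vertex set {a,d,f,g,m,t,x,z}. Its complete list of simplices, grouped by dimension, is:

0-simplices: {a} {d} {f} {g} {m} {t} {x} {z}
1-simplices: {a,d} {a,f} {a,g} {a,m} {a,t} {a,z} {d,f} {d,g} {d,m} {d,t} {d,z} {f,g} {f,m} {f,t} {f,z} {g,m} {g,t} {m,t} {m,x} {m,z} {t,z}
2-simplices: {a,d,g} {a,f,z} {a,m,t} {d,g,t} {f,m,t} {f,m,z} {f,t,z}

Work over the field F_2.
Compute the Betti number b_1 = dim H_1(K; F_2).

n_0=8 n_1=21 n_2=7  [Z2]
∂1: piv[ad,af,ag,am,at,az,mx] rk=7  ker:df,dg,dm,dt,dz,fg,fm,ft,fz,gm,gt,mt,mz,tz
∂2: piv[adg,afz,amt,dgt,fmt,fmz,ftz] rk=7
b_1=(21−7)−7=7

b_1=7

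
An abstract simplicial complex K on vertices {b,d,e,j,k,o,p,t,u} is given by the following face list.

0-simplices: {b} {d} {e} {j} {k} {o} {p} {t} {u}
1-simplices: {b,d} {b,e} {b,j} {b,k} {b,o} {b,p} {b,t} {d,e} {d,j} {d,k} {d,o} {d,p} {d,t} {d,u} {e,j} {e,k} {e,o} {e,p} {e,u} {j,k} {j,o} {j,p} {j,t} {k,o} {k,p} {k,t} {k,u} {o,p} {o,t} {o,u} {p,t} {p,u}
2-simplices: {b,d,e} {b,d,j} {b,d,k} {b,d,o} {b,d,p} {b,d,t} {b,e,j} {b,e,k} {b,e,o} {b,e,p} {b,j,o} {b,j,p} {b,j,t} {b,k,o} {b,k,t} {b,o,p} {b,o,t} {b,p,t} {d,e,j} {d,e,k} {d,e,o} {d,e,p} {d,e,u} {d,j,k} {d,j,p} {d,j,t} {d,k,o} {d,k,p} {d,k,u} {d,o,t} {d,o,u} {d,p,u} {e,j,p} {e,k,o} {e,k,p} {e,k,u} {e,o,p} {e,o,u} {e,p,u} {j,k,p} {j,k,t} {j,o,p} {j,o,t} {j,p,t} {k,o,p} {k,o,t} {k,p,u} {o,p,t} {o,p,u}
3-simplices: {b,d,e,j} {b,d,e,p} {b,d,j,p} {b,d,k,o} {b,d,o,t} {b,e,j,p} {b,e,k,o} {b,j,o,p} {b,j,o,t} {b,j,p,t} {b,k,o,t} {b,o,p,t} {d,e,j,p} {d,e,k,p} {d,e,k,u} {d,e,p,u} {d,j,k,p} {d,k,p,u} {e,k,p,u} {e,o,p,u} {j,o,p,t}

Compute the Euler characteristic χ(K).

χ(K)=5

n_0=9 n_1=32 n_2=49 n_3=21
χ=+9−32+49−21=5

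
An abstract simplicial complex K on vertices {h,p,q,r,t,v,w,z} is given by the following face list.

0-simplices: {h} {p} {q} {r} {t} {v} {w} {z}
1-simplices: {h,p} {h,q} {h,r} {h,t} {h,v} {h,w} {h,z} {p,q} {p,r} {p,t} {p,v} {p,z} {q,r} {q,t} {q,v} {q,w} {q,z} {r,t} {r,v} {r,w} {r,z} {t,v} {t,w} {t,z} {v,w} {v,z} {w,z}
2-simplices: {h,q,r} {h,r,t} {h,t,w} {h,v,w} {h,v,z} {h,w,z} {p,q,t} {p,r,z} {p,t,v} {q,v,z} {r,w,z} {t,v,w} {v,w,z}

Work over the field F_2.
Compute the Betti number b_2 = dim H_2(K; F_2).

b_2=1

n_0=8 n_1=27 n_2=13  [Z2]
∂1: piv[hp,hq,hr,ht,hv,hw,hz] rk=7  ker:pq,pr,pt,pv,pz,qr,qt,qv,qw,qz,rt,rv,rw,rz,tv,tw,tz,vw,vz,wz
∂2: piv[hqr,hrt,htw,hvw,hvz,hwz,pqt,prz,ptv,qvz,rwz,tvw] rk=12  ker:vwz
b_2=(13−12)−0=1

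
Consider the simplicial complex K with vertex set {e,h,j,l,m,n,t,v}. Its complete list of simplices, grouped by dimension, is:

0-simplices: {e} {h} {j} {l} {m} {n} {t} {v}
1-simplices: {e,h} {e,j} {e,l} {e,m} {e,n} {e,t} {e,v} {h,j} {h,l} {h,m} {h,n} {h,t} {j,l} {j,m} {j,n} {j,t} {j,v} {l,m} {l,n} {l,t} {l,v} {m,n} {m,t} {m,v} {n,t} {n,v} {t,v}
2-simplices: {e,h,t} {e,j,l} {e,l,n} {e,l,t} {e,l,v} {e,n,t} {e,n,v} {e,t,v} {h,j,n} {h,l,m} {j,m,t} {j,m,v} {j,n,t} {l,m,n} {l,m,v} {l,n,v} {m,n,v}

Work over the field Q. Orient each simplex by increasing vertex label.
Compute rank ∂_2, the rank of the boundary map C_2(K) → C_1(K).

rank∂_2=15

n_0=8 n_1=27 n_2=17  [Q]
∂1: piv[eh,ej,el,em,en,et,ev] rk=7  ker:hj,hl,hm,hn,ht,jl,jm,jn,jt,jv,lm,ln,lt,lv,mn,mt,mv,nt,nv,tv
∂2: piv[eht,ejl,eln,elt,elv,ent,env,etv,hjn,hlm,jmt,jmv,jnt,lmn,lmv] rk=15  ker:lnv,mnv
rk∂_2=15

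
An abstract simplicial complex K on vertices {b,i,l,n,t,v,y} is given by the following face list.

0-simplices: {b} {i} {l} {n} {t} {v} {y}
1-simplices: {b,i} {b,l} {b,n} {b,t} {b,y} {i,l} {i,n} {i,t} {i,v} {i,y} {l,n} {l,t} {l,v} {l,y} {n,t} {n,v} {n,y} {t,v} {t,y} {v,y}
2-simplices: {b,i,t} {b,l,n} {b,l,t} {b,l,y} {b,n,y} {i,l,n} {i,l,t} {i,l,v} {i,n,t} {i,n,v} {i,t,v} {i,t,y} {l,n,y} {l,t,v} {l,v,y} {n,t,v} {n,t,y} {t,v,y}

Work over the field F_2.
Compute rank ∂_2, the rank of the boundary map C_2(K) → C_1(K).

n_0=7 n_1=20 n_2=18  [Z2]
∂1: piv[bi,bl,bn,bt,by,iv] rk=6  ker:il,in,it,iy,ln,lt,lv,ly,nt,nv,ny,tv,ty,vy
∂2: piv[bit,bln,blt,bly,bny,iln,ilt,ilv,int,inv,itv,ity,lvy,nty] rk=14  ker:lny,ltv,ntv,tvy
rk∂_2=14

rank∂_2=14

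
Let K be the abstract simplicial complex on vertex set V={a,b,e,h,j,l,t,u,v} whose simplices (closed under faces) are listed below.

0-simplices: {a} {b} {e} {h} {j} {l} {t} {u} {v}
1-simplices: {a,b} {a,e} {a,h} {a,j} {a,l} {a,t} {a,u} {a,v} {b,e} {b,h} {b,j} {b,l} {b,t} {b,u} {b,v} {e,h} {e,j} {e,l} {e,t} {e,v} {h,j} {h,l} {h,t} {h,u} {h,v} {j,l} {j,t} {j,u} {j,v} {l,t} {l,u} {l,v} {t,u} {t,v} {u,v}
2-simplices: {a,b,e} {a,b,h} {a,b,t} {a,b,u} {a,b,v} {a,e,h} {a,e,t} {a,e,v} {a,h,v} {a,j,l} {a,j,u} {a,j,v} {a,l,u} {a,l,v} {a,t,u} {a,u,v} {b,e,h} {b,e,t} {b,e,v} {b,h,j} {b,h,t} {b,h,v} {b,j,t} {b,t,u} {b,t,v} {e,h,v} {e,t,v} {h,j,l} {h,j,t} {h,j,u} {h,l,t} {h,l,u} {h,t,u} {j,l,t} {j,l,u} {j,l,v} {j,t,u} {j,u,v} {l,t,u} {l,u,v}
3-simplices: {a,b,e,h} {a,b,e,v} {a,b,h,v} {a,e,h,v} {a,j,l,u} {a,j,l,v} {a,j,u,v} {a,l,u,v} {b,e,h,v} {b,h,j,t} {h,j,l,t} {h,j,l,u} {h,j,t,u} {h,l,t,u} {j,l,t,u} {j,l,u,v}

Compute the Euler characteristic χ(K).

χ(K)=-2

n_0=9 n_1=35 n_2=40 n_3=16
χ=+9−35+40−16=-2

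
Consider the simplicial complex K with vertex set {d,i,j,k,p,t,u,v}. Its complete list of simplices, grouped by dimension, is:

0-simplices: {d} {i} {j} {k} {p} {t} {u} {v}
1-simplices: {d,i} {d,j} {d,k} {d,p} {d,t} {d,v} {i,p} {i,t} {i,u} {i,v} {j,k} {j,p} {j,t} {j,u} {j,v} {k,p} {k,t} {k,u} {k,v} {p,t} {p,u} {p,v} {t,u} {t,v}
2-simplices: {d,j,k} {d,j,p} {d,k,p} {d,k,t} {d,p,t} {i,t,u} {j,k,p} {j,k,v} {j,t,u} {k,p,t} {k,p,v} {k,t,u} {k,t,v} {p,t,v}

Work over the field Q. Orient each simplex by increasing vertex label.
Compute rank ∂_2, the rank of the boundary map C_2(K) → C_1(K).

n_0=8 n_1=24 n_2=14  [Q]
∂1: piv[di,dj,dk,dp,dt,dv,iu] rk=7  ker:ip,it,iv,jk,jp,jt,ju,jv,kp,kt,ku,kv,pt,pu,pv,tu,tv
∂2: piv[djk,djp,dkp,dkt,dpt,itu,jkv,jtu,kpv,ktu,ktv] rk=11  ker:jkp,kpt,ptv
rk∂_2=11

rank∂_2=11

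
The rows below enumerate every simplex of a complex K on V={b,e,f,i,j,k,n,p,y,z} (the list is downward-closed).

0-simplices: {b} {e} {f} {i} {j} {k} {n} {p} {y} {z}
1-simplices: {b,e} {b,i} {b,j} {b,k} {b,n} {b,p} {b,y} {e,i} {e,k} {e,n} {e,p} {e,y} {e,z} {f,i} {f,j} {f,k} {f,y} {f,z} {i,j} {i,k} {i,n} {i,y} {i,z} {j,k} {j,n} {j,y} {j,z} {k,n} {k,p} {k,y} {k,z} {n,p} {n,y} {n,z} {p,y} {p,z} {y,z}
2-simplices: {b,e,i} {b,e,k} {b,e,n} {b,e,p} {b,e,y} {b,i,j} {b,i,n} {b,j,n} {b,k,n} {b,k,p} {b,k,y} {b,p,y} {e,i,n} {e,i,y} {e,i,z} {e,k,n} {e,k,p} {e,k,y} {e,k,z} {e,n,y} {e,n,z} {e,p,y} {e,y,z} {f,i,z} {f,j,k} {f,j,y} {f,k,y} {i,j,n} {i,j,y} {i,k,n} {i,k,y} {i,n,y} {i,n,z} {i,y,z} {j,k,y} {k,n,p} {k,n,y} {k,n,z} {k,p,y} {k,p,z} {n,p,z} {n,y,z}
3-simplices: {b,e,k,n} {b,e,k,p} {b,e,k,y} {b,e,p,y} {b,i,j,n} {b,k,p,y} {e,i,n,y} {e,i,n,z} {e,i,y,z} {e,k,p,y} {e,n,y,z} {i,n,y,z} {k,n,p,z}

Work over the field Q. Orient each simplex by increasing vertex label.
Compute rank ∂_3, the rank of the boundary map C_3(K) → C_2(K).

n_0=10 n_1=37 n_2=42 n_3=13  [Q]
∂1: piv[be,bi,bj,bk,bn,bp,by,ez,fi] rk=9  ker:ei,ek,en,ep,ey,fj,fk,fy,fz,ij,ik,in,iy,iz,jk,jn,jy,jz,kn,kp,ky,kz,np,ny,nz,py,pz,yz
∂2: piv[bei,bek,ben,bep,bey,bij,bin,bjn,bkn,bkp,bky,bpy,eiy,eiz,ekz,eny,enz,eyz,fiz,fjk,fjy,fky,ijy,ikn,knp,kpz] rk=26  ker:ein,ekn,ekp,eky,epy,ijn,iky,iny,inz,iyz,jky,kny,knz,kpy,npz,nyz
∂3: piv[bekn,bekp,beky,bepy,bijn,bkpy,einy,einz,eiyz,enyz,knpz] rk=11  ker:ekpy,inyz
rk∂_3=11

rank∂_3=11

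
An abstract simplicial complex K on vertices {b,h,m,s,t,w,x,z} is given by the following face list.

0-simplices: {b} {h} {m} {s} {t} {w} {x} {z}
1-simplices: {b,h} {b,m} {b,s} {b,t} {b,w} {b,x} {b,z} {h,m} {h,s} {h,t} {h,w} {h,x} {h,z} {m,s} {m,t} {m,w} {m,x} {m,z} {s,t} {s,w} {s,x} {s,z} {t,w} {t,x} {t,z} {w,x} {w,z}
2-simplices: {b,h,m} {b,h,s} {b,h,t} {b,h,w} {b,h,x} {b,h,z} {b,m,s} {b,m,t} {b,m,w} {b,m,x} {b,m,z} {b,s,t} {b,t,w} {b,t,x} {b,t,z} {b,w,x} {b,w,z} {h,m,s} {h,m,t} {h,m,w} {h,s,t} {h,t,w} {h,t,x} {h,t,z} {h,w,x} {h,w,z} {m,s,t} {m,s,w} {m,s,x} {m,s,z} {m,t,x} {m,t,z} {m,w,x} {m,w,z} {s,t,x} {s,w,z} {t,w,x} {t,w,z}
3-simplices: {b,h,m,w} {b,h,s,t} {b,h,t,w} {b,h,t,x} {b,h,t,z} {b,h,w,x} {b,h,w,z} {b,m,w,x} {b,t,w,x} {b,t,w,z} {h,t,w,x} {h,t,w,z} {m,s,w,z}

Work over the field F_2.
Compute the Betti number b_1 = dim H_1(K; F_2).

b_1=0

n_0=8 n_1=27 n_2=38 n_3=13  [Z2]
∂1: piv[bh,bm,bs,bt,bw,bx,bz] rk=7  ker:hm,hs,ht,hw,hx,hz,ms,mt,mw,mx,mz,st,sw,sx,sz,tw,tx,tz,wx,wz
∂2: piv[bhm,bhs,bht,bhw,bhx,bhz,bms,bmt,bmw,bmx,bmz,bst,btw,btx,btz,bwx,bwz,msw,msx,msz] rk=20  ker:hms,hmt,hmw,hst,htw,htx,htz,hwx,hwz,mst,mtx,mtz,mwx,mwz,stx,swz,twx,twz
∂3: piv[bhmw,bhst,bhtw,bhtx,bhtz,bhwx,bhwz,bmwx,btwx,btwz,mswz] rk=11  ker:htwx,htwz
b_1=(27−7)−20=0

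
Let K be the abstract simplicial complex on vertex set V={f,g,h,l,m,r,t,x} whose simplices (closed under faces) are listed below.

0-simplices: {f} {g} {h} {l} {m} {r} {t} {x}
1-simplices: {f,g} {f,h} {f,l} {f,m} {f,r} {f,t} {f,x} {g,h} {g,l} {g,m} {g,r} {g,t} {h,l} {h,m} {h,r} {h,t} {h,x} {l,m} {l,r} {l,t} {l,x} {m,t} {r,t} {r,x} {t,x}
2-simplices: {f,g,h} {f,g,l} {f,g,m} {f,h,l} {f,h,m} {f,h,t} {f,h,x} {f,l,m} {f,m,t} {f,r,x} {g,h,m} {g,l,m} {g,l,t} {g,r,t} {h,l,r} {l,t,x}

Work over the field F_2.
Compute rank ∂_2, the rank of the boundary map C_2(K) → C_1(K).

n_0=8 n_1=25 n_2=16  [Z2]
∂1: piv[fg,fh,fl,fm,fr,ft,fx] rk=7  ker:gh,gl,gm,gr,gt,hl,hm,hr,ht,hx,lm,lr,lt,lx,mt,rt,rx,tx
∂2: piv[fgh,fgl,fgm,fhl,fhm,fht,fhx,flm,fmt,frx,glt,grt,hlr,ltx] rk=14  ker:ghm,glm
rk∂_2=14

rank∂_2=14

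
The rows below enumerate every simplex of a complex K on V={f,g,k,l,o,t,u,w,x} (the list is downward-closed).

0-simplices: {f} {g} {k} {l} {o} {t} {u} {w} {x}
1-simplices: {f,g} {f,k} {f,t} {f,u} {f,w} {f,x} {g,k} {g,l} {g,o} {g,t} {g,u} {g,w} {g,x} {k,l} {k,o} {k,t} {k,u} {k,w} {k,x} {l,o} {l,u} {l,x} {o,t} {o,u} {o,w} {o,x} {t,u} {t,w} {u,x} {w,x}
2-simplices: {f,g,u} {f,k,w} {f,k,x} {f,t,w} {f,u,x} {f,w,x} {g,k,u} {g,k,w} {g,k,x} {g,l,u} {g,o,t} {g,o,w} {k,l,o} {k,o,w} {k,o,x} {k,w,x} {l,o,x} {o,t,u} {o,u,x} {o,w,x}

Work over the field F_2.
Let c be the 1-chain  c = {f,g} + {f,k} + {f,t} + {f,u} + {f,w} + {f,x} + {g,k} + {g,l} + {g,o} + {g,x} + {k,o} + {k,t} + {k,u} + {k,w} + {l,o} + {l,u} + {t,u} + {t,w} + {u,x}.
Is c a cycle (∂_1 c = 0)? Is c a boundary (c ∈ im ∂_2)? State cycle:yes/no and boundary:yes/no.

cycle:no boundary:no

n_0=9 n_1=30 n_2=20  [Z2]
∂1: piv[fg,fk,ft,fu,fw,fx,gl,go] rk=8  ker:gk,gt,gu,gw,gx,kl,ko,kt,ku,kw,kx,lo,lu,lx,ot,ou,ow,ox,tu,tw,ux,wx
∂2: piv[fgu,fkw,fkx,ftw,fux,fwx,gku,gkw,gkx,glu,got,gow,klo,kow,kox,lox,otu,oux] rk=18  ker:kwx,owx
∂1c = {g} + {l} + {o} + {u} + {w} + {x}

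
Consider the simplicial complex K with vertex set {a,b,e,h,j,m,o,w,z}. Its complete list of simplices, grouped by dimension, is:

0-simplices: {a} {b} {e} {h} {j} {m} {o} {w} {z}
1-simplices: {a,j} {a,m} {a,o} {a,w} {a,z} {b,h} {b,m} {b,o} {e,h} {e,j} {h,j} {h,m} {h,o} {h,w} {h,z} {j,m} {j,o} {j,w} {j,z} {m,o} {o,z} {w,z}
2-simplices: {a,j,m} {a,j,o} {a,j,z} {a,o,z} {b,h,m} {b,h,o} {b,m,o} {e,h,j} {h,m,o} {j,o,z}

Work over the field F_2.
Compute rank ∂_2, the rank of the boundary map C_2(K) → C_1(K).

n_0=9 n_1=22 n_2=10  [Z2]
∂1: piv[aj,am,ao,aw,az,bh,bm,eh] rk=8  ker:bo,ej,hj,hm,ho,hw,hz,jm,jo,jw,jz,mo,oz,wz
∂2: piv[ajm,ajo,ajz,aoz,bhm,bho,bmo,ehj] rk=8  ker:hmo,joz
rk∂_2=8

rank∂_2=8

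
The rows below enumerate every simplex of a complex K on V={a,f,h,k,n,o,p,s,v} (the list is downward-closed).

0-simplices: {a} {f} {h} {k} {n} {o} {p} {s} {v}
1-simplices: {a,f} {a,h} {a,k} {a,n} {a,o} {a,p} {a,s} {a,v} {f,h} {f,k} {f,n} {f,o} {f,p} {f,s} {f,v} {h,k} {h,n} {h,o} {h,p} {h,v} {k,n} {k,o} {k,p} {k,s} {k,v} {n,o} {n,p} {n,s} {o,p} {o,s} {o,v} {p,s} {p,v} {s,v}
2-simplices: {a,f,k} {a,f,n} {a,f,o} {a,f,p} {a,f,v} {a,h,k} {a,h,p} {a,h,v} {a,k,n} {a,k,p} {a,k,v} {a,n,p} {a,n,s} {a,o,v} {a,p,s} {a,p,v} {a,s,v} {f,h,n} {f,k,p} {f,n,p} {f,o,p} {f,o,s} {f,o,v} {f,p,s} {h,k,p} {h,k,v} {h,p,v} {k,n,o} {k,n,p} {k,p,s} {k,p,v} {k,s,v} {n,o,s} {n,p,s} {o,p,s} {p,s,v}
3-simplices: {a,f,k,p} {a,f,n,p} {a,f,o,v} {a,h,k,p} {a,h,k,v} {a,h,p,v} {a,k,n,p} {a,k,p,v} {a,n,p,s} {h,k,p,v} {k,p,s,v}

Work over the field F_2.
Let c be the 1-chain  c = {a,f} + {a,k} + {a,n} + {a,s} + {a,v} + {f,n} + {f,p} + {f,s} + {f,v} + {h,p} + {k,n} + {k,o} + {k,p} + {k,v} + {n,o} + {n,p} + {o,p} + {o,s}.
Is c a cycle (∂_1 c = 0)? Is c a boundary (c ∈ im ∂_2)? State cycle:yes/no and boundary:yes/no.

cycle:no boundary:no

n_0=9 n_1=34 n_2=36 n_3=11  [Z2]
∂1: piv[af,ah,ak,an,ao,ap,as,av] rk=8  ker:fh,fk,fn,fo,fp,fs,fv,hk,hn,ho,hp,hv,kn,ko,kp,ks,kv,no,np,ns,op,os,ov,ps,pv,sv
∂2: piv[afk,afn,afo,afp,afv,ahk,ahp,ahv,akn,akp,akv,anp,ans,aov,aps,apv,asv,fhn,fop,fos,fps,kno,kps,nos] rk=24  ker:fkp,fnp,fov,hkp,hkv,hpv,knp,kpv,ksv,nps,ops,psv
∂3: piv[afkp,afnp,afov,ahkp,ahkv,ahpv,aknp,akpv,anps,kpsv] rk=10  ker:hkpv
∂1c = {a} + {f} + {h} + {k} + {n} + {p} + {s} + {v}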